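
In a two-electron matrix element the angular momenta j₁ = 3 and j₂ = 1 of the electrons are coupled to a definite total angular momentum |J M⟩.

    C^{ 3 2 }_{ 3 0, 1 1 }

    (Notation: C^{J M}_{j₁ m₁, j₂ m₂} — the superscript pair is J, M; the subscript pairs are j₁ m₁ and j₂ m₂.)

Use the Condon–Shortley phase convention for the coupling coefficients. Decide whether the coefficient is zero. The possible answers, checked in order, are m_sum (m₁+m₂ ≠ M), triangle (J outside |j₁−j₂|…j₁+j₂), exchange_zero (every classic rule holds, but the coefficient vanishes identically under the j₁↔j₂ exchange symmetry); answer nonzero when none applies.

m_sum

m-sum: m₁+m₂ = 0+1 = 1, M = 2  ✗ ⇒ coefficient is 0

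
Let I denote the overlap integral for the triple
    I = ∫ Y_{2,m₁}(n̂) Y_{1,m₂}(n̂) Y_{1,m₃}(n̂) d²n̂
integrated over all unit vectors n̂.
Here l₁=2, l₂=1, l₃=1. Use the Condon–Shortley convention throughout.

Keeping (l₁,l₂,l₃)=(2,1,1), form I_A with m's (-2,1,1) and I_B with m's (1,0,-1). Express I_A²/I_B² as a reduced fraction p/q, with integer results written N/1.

2/1

l's match ⇒ only the (l;m) 3-j factors differ between A and B.
A: triangle coeff Δ(2,1,1) = 1/30; Σ_t [2,2]: t=2:+1/4 = 1/4; (3j)²=1/5 [(2 1 1; -2 1 1)], sign=+1
B: triangle coeff Δ(2,1,1) = 1/30; Σ_t [1,1]: t=1:−1/2 = -1/2; (3j)²=1/10 [(2 1 1; 1 0 -1)], sign=-1
I_A²/I_B² = (1/5)/(1/10) = 2/1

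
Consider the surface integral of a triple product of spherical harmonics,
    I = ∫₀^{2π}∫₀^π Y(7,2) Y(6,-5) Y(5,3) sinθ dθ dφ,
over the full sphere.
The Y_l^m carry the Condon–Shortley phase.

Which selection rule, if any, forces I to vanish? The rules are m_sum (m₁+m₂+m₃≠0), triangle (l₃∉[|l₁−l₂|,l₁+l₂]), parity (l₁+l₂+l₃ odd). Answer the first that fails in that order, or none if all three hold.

m₁+m₂+m₃ = 2 − 5 + 3 = 0  ✓
triangle: |7−6|=1 ≤ l₃=5 ≤ 7+6=13  ✓
parity: l₁+l₂+l₃ = 18 is even  ✓

none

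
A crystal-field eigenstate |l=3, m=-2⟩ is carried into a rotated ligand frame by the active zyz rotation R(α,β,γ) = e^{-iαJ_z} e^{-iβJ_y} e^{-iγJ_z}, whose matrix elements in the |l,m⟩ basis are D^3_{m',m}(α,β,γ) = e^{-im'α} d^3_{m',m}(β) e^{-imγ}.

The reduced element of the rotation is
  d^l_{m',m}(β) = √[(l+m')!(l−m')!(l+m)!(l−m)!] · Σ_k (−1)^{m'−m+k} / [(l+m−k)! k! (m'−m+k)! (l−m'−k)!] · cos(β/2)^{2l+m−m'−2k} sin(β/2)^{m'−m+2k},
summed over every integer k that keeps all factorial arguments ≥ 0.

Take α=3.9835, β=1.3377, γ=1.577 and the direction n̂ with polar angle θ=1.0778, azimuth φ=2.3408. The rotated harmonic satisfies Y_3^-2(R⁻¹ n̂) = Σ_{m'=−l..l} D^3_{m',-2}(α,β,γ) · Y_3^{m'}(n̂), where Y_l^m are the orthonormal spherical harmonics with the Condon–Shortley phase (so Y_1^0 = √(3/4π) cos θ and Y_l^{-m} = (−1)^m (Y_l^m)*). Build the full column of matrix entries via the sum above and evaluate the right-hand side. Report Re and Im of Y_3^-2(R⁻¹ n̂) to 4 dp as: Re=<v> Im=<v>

Re=0.0261 Im=0.0411

Need the full column D^3_{m',-2} for m'=−3..3 at α=3.9835, β=1.3377, γ=1.5770.
cos(β/2)=0.784535, sin(β/2)=0.620084
d^3_{-3,-2}: single k=1 term ⇒ +0.451428;  D = -0.371695+0.256184i
d^3_{-2,-2}: k∈[0..1] ⇒ +0.233171 -0.728318 = -0.495147;  D = -0.061941+0.491257i
d^3_{-1,-2}: k∈[0..1] ⇒ -0.582791 +0.728148 = +0.145356;  D = +0.095461+0.109616i
d^3_{0,-2}: k∈[0..1] ⇒ +0.797833 -0.498412 = +0.299421;  D = -0.299398-0.003715i
d^3_{1,-2}: k∈[0..1] ⇒ -0.728148 +0.227439 = -0.500708;  D = -0.338100+0.369319i
d^3_{2,-2}: k∈[0..1] ⇒ +0.454986 -0.056847 = +0.398139;  D = +0.039990+0.396126i
d^3_{3,-2}: single k=0 term ⇒ -0.176174;  D = +0.142532+0.103547i
Y_3^{m'}(θ=1.0778,φ=2.3408) and Σ D·Y over m':
  (-0.3717+0.2562i)·(+0.2108-0.1922i)  (-0.0619+0.4913i)·(-0.0116+0.3752i)  (+0.0955+0.1096i)·(-0.0238-0.0245i)  (-0.2994-0.0037i)·(-0.3320+0.0000i)  (-0.3381+0.3693i)·(+0.0238-0.0245i)  (+0.0400+0.3961i)·(-0.0116-0.3752i)  (+0.1425+0.1035i)·(-0.2108-0.1922i)
Y_3^-2(R⁻¹ n̂) = +0.026150+0.041065i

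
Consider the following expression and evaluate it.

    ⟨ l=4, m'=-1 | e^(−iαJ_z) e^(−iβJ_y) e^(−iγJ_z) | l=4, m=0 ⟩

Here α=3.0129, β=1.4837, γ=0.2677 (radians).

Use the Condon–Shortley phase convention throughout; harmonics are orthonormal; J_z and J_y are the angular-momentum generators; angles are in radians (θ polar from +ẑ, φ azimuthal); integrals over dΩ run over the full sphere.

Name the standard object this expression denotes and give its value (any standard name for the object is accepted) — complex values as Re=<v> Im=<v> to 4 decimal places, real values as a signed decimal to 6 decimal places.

Wigner D-matrix element, Re=0.1416 Im=-0.0183

This is a Wigner D-matrix element — the rotation-matrix element ⟨l m'| R(α,β,γ) |l m⟩ in the angular-momentum basis.
First d^4_{-1,0}(β=1.4837), then the phase factors e^{-i(-1)α} and e^{-i(0)γ}:
Half-angle: c=0.737220, s=0.675653. N=√(6·120·24·24)=643.987578
The bounds max(0,m−m')=1 and min(l+m,l−m')=4 give 4 terms
  k=1: (−1)^0·643.9876/(144)·0.7372^7·0.6757^1 = +0.357617
  k=2: (−1)^1·643.9876/(24)·0.7372^5·0.6757^3 = -1.802280
  k=3: (−1)^2·643.9876/(24)·0.7372^3·0.6757^5 = +1.513825
  k=4: (−1)^3·643.9876/(144)·0.7372^1·0.6757^7 = -0.211923
d^4_{-1,0}(1.4837) = +0.357617 -1.802280 +1.513825 -0.211923 = -0.142762
Phases: e^{-i·(-1)·3.0129}=-0.991731+0.128338i, e^{-i·(0)·0.2677}=+1.000000+0.000000i ⇒ D=+0.141581-0.018322i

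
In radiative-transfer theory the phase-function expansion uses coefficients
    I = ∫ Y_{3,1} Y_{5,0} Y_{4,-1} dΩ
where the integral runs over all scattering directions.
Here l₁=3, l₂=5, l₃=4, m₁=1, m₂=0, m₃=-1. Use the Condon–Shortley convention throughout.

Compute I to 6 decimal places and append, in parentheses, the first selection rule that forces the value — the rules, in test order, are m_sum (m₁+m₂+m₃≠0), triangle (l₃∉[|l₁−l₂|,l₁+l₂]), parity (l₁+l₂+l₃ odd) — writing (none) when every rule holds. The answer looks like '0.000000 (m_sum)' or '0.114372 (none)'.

m-sum 0 ✓  L=12 even ✓  2≤4≤8 ✓
Π(2lᵢ+1) = 7×11×9 = 693
triangle coeff Δ(3,5,4) = 1/180180
Σ_t [1,3]: t=1:−1/576 t=2:+1/144 t=3:−1/576 = 1/288
(3j)²=20/1001 [(3 5 4; 0 0 0)], sign=+1
Σ_t [0,2]: t=0:+1/5760 t=1:−1/288 t=2:+1/288 = 1/5760
(3j)²=1/12012 [(3 5 4; 1 0 -1)], sign=-1
⇒ 4πI² = 15/13013
I = (-1)√(15/13013/(4π)) = -0.00957750
No selection rule forces the value: the integral is nonzero (none).

-0.009577 (none)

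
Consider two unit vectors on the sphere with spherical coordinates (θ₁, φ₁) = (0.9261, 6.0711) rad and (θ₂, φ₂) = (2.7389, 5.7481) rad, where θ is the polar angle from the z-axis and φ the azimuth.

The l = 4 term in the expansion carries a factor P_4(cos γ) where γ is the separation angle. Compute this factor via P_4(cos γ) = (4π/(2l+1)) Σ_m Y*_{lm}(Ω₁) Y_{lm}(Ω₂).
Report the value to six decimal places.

0.148280

Expand P_4 via completeness: Σ_{m} conj(Y_{4,m}) at Ω₁ times Y_{4,m} at Ω₂ —
  m=-4: (0.119426, -0.135492) × (-0.005629, 0.008791) = (0.000519, 0.001812)  (running Σ = (0.000519, 0.001812))
  m=-3: (0.308934, -0.228222) × (0.002388, -0.069269) = (-0.015071, -0.021945)  (running Σ = (-0.014552, -0.020132))
  m=-2: (0.297618, -0.134400) × (0.121447, 0.221977) = (0.065979, 0.049742)  (running Σ = (0.051426, 0.029610))
  m=-1: (-0.104846, 0.022576) × (-0.429172, -0.254400) = (0.050740, 0.016984)  (running Σ = (0.102167, 0.046594))
  m=0: (-0.345862, -0.000000) × (0.283743, 0.000000) = (-0.098136, -0.000000)  (running Σ = (0.004031, 0.046594))
  m=1: (0.104846, 0.022576) × (0.429172, -0.254400) = (0.050740, -0.016984)  (running Σ = (0.054771, 0.029610))
  m=2: (0.297618, 0.134400) × (0.121447, -0.221977) = (0.065979, -0.049742)  (running Σ = (0.120750, -0.020132))
  m=3: (-0.308934, -0.228222) × (-0.002388, -0.069269) = (-0.015071, 0.021945)  (running Σ = (0.105679, 0.001812))
  m=4: (0.119426, 0.135492) × (-0.005629, -0.008791) = (0.000519, -0.001812)  (running Σ = (0.106198, 0.000000))
Accumulated sum (0.106198, 0.000000); after 4π/(2l+1) scaling, (0.148280, 0.000000) ⇒ P_4 = 0.148280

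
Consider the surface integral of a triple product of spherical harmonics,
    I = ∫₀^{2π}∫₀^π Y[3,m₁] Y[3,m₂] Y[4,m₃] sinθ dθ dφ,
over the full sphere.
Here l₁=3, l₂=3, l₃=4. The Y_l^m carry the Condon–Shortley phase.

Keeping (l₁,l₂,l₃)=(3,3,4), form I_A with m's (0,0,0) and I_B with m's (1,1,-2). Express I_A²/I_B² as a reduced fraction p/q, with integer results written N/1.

l's match ⇒ only the (l;m) 3-j factors differ between A and B.
A: triangle coeff Δ(3,3,4) = 1/34650; Σ_t [0,2]: t=0:+1/72 t=1:−1/16 t=2:+1/72 = -5/144; (3j)²=2/77 [(3 3 4; 0 0 0)], sign=-1
B: triangle coeff Δ(3,3,4) = 1/34650; Σ_t [0,2]: t=0:+1/192 t=1:−1/36 t=2:+1/192 = -5/288; (3j)²=20/693 [(3 3 4; 1 1 -2)], sign=-1
I_A²/I_B² = (2/77)/(20/693) = 9/10

9/10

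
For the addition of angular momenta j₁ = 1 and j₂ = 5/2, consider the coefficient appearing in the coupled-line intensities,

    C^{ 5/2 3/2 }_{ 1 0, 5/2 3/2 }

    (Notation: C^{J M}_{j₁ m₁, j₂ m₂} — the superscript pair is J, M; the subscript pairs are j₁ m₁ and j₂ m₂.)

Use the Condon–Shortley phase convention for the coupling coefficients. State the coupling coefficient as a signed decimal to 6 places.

−√(9/35) = -0.507093

triangle: 1!*1!*4!/7! = 24/5040
(j±m)!: 1!*1!*4!*1!*4!*1! = 576
prefactor² = (2J+1)*Δ*N² = 576/35
  k=0: +1/(0!*1!*1!*4!*0!*0!) = 1/24
  k=1: −1/(1!*0!*0!*3!*1!*1!) = -1/6
Σ = -1/8  ⇒  CG² = 576/35*(-1/8)² = 9/35
CG = −√(9/35) = -0.507093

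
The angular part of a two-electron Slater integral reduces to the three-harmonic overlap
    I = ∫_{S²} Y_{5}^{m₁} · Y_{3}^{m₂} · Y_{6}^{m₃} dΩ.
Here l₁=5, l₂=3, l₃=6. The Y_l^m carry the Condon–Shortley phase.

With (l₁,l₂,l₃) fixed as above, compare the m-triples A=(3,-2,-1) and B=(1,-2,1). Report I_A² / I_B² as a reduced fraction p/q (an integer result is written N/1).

32/21

l's match ⇒ only the (l;m) 3-j factors differ between A and B.
A: triangle coeff Δ(5,3,6) = 1/675675; Σ_t [0,1]: t=0:+1/17280 t=1:−1/120960 = 1/20160; (3j)²=64/3003 [(5 3 6; 3 -2 -1)], sign=-1
B: triangle coeff Δ(5,3,6) = 1/675675; Σ_t [0,1]: t=0:+1/6912 t=1:−1/17280 = 1/11520; (3j)²=2/143 [(5 3 6; 1 -2 1)], sign=-1
I_A²/I_B² = (64/3003)/(2/143) = 32/21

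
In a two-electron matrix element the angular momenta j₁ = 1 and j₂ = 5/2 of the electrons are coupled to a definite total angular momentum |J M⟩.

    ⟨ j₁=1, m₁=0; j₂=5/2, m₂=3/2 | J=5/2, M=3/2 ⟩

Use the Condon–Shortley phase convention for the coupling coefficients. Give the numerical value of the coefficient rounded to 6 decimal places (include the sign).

-0.507093

triangle: 1!×1!×4!/7! = 24/5040
(j±m)!: 1!×1!×4!×1!×4!×1! = 576
prefactor² = (2J+1)×Δ×N² = 576/35
  k=0: +1/(0!×1!×1!×4!×0!×0!) = 1/24
  k=1: −1/(1!×0!×0!×3!×1!×1!) = -1/6
Σ = -1/8  ⇒  CG² = 576/35×(-1/8)² = 9/35
CG = −√(9/35) = -0.507093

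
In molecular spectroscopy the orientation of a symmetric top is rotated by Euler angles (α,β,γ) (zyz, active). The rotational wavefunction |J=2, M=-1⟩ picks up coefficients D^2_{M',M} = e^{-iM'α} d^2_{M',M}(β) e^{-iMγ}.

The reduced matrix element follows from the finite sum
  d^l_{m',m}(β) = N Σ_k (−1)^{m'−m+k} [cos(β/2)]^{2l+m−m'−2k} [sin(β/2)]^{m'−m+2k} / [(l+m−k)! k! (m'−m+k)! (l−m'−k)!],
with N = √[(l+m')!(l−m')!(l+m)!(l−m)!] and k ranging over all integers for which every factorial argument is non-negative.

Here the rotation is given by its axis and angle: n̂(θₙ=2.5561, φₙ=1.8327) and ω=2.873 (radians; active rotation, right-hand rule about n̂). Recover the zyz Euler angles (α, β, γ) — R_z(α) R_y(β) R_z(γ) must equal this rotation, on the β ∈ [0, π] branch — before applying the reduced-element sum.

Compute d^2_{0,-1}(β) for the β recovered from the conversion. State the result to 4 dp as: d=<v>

d=-0.4492

Axis–angle → zyz. n̂ = (sinθₙcosφₙ, sinθₙsinφₙ, cosθₙ) = (-0.143082, +0.533765, -0.833440), ω = 2.8730.
R = I cosω + sinω [n̂]ₓ + (1−cosω) n̂n̂ᵀ gives
  R = [-0.923935, +0.071168, +0.375872; -0.371180, -0.404550, -0.835802; +0.092576, -0.911743, +0.400193]
β = atan2(√(R₁₃²+R₂₃²), R₃₃) = 1.159068; α = atan2(R₂₃, R₁₃) mod 2π = 5.135005; γ = atan2(R₃₂, −R₃₁) mod 2π = 4.611198
d^2_{0,-1}(β=1.1591) via the finite sum:
With c≡cos(β/2)=0.836718 and s≡sin(β/2)=0.547634, N=[2·2·1·6]^{1/2}=4.898979
k∈{0,1} keeps every argument non-negative
  k=0: (−1)^1·4.8990/(2)·0.8367^3·0.5476^1 = -0.785784
  k=1: (−1)^2·4.8990/(2)·0.8367^1·0.5476^3 = +0.336610
d^2_{0,-1}(1.1591) = -0.785784 +0.336610 = -0.449175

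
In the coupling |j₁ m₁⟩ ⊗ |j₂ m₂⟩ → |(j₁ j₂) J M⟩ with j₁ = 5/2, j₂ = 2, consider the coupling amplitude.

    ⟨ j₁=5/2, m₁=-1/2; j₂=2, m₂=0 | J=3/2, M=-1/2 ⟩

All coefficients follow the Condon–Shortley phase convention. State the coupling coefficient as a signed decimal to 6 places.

√[4·3!2!1!/7! · 2!3!2!2!1!2!] = √(32/35)
  +(−1)^1/∏(1,2,2,1,0,0)! = -1/4  (running -1/4)
  +(−1)^2/∏(2,1,1,0,1,1)! = 1/2  (running 1/4)
⟨..|..⟩ = √(32/35)·(1/4) = +0.239046

+√(2/35) ≈ +0.239046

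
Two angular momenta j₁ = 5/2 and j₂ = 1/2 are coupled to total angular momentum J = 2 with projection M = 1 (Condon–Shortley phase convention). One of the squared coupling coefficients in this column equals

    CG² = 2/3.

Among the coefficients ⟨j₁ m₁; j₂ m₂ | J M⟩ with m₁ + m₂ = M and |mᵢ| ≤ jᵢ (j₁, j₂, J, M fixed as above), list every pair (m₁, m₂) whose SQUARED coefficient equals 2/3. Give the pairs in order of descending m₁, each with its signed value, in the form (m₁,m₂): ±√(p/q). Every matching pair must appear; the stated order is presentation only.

Admissible pairs with m₁+m₂ = M = 1: (1/2,1/2), (3/2,-1/2)
  (m₁,m₂)=(3/2,-1/2): CG² = 2/3, CG = +√(2/3)   ← matches the target
  (m₁,m₂)=(1/2,1/2): CG² = 1/3, CG = −√(1/3)
Pairs with CG² = 2/3: (3/2,-1/2): +√(2/3)

(3/2,-1/2): +√(2/3)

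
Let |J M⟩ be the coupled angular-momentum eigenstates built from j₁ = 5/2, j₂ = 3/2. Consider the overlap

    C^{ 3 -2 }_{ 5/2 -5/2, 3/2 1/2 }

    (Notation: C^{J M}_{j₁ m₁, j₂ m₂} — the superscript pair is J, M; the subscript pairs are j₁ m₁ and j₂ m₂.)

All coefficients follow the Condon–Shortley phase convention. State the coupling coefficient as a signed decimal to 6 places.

-0.645497

√[7·1!4!2!/8! · 0!5!2!1!1!5!] = √(240)
  +(−1)^1/∏(1,0,4,1,0,1)! = -1/24  (running -1/24)
⟨..|..⟩ = √(240)·(-1/24) = -0.645497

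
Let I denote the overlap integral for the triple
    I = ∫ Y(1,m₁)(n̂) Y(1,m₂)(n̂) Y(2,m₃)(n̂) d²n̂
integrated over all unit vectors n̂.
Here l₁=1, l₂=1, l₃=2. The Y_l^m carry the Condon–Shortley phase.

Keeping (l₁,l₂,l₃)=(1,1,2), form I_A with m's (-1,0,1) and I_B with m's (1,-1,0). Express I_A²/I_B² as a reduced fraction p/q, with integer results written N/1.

Same 1,1,2: normalisation and zero-m 3j drop out of the ratio.
A: Δ: 0! 2! 2! / 5! → 1/30; sum: t=0:+1/2 = 1/2; 3j²(1 1 2; -1 0 1) = Δ·Π!·Σ² = 1/10  (sign -1)
B: Δ: 0! 2! 2! / 5! → 1/30; sum: t=0:+1/4 = 1/4; 3j²(1 1 2; 1 -1 0) = Δ·Π!·Σ² = 1/30  (sign +1)
I_A²/I_B² = (1/10)/(1/30) = 3/1

3/1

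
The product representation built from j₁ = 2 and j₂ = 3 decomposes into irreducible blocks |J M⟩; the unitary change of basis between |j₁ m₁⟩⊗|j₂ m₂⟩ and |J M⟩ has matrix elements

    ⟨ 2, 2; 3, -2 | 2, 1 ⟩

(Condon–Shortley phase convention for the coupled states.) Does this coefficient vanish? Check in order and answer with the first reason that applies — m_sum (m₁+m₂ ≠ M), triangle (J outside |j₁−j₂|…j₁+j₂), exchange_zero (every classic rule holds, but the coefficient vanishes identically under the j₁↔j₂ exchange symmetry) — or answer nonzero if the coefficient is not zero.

m-sum: m₁+m₂ = 2+(-2) = 0, M = 1  ✗ ⇒ coefficient is 0

m_sum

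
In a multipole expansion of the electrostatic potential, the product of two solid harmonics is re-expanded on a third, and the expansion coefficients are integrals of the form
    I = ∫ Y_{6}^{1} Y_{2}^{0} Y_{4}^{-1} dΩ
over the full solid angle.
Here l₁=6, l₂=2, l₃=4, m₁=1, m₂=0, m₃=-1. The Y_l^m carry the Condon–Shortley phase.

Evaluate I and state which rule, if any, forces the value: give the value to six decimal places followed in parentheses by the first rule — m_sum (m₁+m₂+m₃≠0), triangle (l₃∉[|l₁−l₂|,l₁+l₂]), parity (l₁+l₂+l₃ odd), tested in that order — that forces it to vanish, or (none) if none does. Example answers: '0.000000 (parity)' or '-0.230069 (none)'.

-0.230476 (none)

Checks pass: Σm=0; 12 even; l₃=4∈[4,8].
(2·6+1)(2·2+1)(2·4+1) = 585
Δ: 4! 8! 0! / 13! → 1/6435
sum: t=2:+1/2304 = 1/2304
3j²(6 2 4; 0 0 0) = Δ·Π!·Σ² = 5/143  (sign +1)
sum: t=2:+1/2880 = 1/2880
3j²(6 2 4; 1 0 -1) = Δ·Π!·Σ² = 14/429  (sign -1)
combine: 4πI² = 585·5/143·14/429 = 1050/1573
take √, sign -1: I = -0.23047581
No selection rule forces the value: the integral is nonzero (none).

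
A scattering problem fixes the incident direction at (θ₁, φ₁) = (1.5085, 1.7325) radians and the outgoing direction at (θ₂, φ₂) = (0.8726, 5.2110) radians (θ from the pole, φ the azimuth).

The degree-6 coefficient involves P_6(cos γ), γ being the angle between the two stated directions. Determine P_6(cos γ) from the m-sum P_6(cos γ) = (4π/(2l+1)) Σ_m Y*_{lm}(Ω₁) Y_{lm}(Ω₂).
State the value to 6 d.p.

Expand P_6 via completeness: Σ_{m} conj(Y_{6,m}) at Ω₁ times Y_{6,m} at Ω₂ —
  m=-6: (-0.269837-0.393934i) × (+0.096495+0.014577i) = -0.020296-0.041946i  (running Σ = -0.020296-0.041946i)
  m=-5: (-0.074624+0.071250i) × (+0.171364-0.226103i) = +0.003322+0.029082i  (running Σ = -0.016974-0.012864i)
  m=-4: (-0.270467-0.204254i) × (-0.179041-0.397027i) = -0.032670+0.143952i  (running Σ = -0.049643+0.131089i)
  m=-3: (-0.055599+0.105477i) × (-0.290081-0.021786i) = +0.018426-0.029385i  (running Σ = -0.031217+0.101703i)
  m=-2: (-0.286306-0.095963i) × (+0.083272-0.128900i) = -0.036211+0.028914i  (running Σ = -0.067428+0.130617i)
  m=-1: (-0.020129+0.123396i) × (-0.170920-0.313903i) = +0.042175-0.014772i  (running Σ = -0.025253+0.115845i)
  m=0: (-0.292276-0.000000i) × (+0.057193+0.000000i) = -0.016716-0.000000i  (running Σ = -0.041969+0.115845i)
  m=1: (+0.020129+0.123396i) × (+0.170920-0.313903i) = +0.042175+0.014772i  (running Σ = +0.000206+0.130617i)
  m=2: (-0.286306+0.095963i) × (+0.083272+0.128900i) = -0.036211-0.028914i  (running Σ = -0.036005+0.101703i)
  m=3: (+0.055599+0.105477i) × (+0.290081-0.021786i) = +0.018426+0.029385i  (running Σ = -0.017578+0.131089i)
  m=4: (-0.270467+0.204254i) × (-0.179041+0.397027i) = -0.032670-0.143952i  (running Σ = -0.050248-0.012864i)
  m=5: (+0.074624+0.071250i) × (-0.171364-0.226103i) = +0.003322-0.029082i  (running Σ = -0.046926-0.041946i)
  m=6: (-0.269837+0.393934i) × (+0.096495-0.014577i) = -0.020296+0.041946i  (running Σ = -0.067222+0.000000i)
Σ over m = -0.067222+0.000000i; ×(4π/13) → -0.064979+0.000000i. Real part: -0.064979

-0.064979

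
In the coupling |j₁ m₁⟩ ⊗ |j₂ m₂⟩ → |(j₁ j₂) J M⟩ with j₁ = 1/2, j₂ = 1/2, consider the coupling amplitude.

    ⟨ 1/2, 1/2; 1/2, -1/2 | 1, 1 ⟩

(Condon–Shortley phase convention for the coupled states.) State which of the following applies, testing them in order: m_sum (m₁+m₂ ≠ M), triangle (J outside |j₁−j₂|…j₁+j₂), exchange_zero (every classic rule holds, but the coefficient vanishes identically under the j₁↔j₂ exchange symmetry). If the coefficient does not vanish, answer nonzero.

m-sum: m₁+m₂ = 1/2+(-1/2) = 0, M = 1  ✗ ⇒ coefficient is 0

m_sum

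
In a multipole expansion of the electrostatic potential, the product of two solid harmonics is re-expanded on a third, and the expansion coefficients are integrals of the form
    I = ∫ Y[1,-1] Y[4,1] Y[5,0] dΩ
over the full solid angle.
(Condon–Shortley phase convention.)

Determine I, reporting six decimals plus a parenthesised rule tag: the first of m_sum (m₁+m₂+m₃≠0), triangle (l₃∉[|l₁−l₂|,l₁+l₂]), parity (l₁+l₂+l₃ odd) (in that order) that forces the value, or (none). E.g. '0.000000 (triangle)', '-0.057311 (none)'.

0.155288 (none)

Checks pass: Σm=0; 10 even; l₃=5∈[3,5].
(2·1+1)(2·4+1)(2·5+1) = 297
Δ: 0! 2! 8! / 11! → 1/495
sum: t=0:+1/576 = 1/576
3j²(1 4 5; 0 0 0) = Δ·Π!·Σ² = 5/99  (sign -1)
sum: t=0:+1/1440 = 1/1440
3j²(1 4 5; -1 1 0) = Δ·Π!·Σ² = 2/99  (sign -1)
combine: 4πI² = 297·5/99·2/99 = 10/33
take √, sign +1: I = 0.15528807
No selection rule forces the value: the integral is nonzero (none).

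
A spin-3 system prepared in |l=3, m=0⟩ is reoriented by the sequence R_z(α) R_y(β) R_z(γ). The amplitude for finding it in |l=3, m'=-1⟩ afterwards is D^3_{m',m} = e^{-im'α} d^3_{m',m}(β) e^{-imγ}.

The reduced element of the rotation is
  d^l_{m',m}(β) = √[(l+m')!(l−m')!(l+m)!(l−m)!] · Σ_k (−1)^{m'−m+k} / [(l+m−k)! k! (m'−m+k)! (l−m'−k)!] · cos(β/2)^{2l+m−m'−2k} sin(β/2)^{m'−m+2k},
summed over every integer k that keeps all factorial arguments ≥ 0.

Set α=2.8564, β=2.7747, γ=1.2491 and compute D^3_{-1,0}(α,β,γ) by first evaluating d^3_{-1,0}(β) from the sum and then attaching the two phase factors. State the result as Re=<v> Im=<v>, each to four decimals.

D^3_{-1,0}(2.8564,2.7747,1.2491) = e^{-i·-1·2.8564}·d^3_{-1,0}(2.7747)·e^{-i·0·1.2491}. Compute d first:
c=cos(2.774700/2)=0.182419, s=sin(2.774700/2)=0.983221; N=√[2·24·6·6]=41.569219
k: max(0,(0)−(-1))=1 … min(3+(0),3−(-1))=3
  k=1: (−1)^0·41.5692/(12)·0.1824^5·0.9832^1 = +0.000688
  k=2: (−1)^1·41.5692/(4)·0.1824^3·0.9832^3 = -0.059962
  k=3: (−1)^2·41.5692/(12)·0.1824^1·0.9832^5 = +0.580653
d^3_{-1,0}(2.7747) = +0.000688 -0.059962 +0.580653 = +0.521379
Attach z-rotation phases: D = e^{-i(-1)(2.8564)}·(+0.521379)·e^{-i(0)(1.2491)} = -0.500319+0.146686i

Re=-0.5003 Im=0.1467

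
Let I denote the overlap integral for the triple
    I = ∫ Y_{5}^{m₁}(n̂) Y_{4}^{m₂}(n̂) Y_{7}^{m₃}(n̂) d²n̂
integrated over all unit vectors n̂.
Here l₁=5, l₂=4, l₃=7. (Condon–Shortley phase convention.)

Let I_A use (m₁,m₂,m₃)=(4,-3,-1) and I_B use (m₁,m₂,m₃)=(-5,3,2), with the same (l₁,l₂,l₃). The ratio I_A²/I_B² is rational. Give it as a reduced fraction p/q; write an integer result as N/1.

529/135

l's match ⇒ only the (l;m) 3-j factors differ between A and B.
A: triangle coeff Δ(5,4,7) = 1/6126120; Σ_t [0,1]: t=0:+1/1209600 t=1:−1/29030400 = 23/29030400; (3j)²=529/97240 [(5 4 7; 4 -3 -1)], sign=+1
B: triangle coeff Δ(5,4,7) = 1/6126120; Σ_t [2,2]: t=2:+1/9676800 = 1/9676800; (3j)²=27/19448 [(5 4 7; -5 3 2)], sign=-1
I_A²/I_B² = (529/97240)/(27/19448) = 529/135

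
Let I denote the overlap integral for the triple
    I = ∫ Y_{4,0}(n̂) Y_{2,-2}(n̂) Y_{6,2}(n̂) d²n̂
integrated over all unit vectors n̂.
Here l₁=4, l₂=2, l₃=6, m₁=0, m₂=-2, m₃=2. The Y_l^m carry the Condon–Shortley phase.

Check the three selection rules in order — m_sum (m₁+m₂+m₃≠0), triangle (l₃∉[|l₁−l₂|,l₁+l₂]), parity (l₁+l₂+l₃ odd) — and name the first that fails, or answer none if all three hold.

azimuthal sum: 0 − 2 + 2 = 0  ✓
2 ≤ 6 ≤ 6 (triangle on l)  ✓
L = 4 + 2 + 6 = 12 (even)  ✓

none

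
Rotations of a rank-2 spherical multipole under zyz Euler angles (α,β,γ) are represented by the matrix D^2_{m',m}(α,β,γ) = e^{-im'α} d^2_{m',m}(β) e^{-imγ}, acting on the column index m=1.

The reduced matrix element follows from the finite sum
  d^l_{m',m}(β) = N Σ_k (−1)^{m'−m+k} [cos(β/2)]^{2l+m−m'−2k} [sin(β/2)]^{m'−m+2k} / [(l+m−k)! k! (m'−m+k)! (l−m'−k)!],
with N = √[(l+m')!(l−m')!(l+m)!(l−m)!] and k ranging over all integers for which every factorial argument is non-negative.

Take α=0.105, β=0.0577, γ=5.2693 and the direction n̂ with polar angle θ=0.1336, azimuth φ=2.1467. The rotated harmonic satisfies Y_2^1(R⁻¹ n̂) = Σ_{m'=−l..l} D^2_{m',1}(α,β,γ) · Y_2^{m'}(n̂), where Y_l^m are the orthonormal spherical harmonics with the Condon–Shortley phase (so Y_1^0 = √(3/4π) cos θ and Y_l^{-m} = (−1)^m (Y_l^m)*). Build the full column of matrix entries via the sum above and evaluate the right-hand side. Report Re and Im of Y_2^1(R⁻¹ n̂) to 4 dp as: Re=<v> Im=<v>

Need the full column D^2_{m',1} for m'=−2..2 at α=0.1050, β=0.0577, γ=5.2693.
cos(β/2)=0.999584, sin(β/2)=0.028846
d^2_{-2,1}: single k=3 term ⇒ +0.000048;  D = +0.000016+0.000045i
d^2_{-1,1}: k∈[2..3] ⇒ +0.002494 -0.000001 = +0.002494;  D = +0.001089+0.002243i
d^2_{0,1}: k∈[1..2] ⇒ +0.070570 -0.000059 = +0.070511;  D = +0.037270+0.059856i
d^2_{1,1}: k∈[0..1] ⇒ +0.998337 -0.002494 = +0.995842;  D = +0.612070+0.785539i
d^2_{2,1}: single k=0 term ⇒ -0.057620;  D = -0.039983-0.041490i
Y_2^{m'}(θ=0.1336,φ=2.1467) and Σ D·Y over m':
  (+0.0000+0.0000i)·(-0.0028+0.0063i)  (+0.0011+0.0022i)·(-0.0555-0.0855i)  (+0.0373+0.0599i)·(+0.6140+0.0000i)  (+0.6121+0.7855i)·(+0.0555-0.0855i)  (-0.0400-0.0415i)·(-0.0028-0.0063i)
Y_2^1(R⁻¹ n̂) = +0.124055+0.028175i

Re=0.1241 Im=0.0282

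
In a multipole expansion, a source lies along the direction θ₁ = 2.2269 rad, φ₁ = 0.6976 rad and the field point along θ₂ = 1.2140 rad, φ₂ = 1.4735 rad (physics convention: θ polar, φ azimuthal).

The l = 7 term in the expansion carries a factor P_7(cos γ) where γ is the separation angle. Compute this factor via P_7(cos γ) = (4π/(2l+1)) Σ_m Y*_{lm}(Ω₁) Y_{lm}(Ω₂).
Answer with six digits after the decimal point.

-0.196488

Term-by-term m-sum for l=7 (normalisation 4π/15 = 0.837758):
  term(m=-7) = (0.020482, 0.023404)   from Y*(Ω₁)=(0.016669, -0.096639), Y(Ω₂)=(-0.199679, 0.246384)
  term(m=-6) = (0.007117, -0.124747)   from Y*(Ω₁)=(0.142026, 0.244194), Y(Ω₂)=(-0.369060, -0.243794)
  term(m=-5) = (-0.050540, 0.045954)   from Y*(Ω₁)=(-0.413740, -0.149345), Y(Ω₂)=(0.072602, -0.137276)
  term(m=-4) = (-0.090560, -0.003442)   from Y*(Ω₁)=(0.304541, -0.111578), Y(Ω₂)=(-0.258523, -0.106021)
  term(m=-3) = (-0.017673, -0.018710)   from Y*(Ω₁)=(0.048229, -0.083843), Y(Ω₂)=(0.076568, -0.254826)
  term(m=-2) = (0.001242, -0.065378)   from Y*(Ω₁)=(0.064191, 0.361792), Y(Ω₂)=(-0.174600, -0.034411)
  term(m=-1) = (-0.012702, 0.012463)   from Y*(Ω₁)=(-0.046681, -0.039128), Y(Ω₂)=(0.028380, -0.290763)
  term(m=+0) = (0.050728, 0.000000)   from Y*(Ω₁)=(-0.348289, -0.000000), Y(Ω₂)=(-0.145648, 0.000000)
  term(m=+1) = (-0.012702, -0.012463)   from Y*(Ω₁)=(0.046681, -0.039128), Y(Ω₂)=(-0.028380, -0.290763)
  term(m=+2) = (0.001242, 0.065378)   from Y*(Ω₁)=(0.064191, -0.361792), Y(Ω₂)=(-0.174600, 0.034411)
  term(m=+3) = (-0.017673, 0.018710)   from Y*(Ω₁)=(-0.048229, -0.083843), Y(Ω₂)=(-0.076568, -0.254826)
  term(m=+4) = (-0.090560, 0.003442)   from Y*(Ω₁)=(0.304541, 0.111578), Y(Ω₂)=(-0.258523, 0.106021)
  term(m=+5) = (-0.050540, -0.045954)   from Y*(Ω₁)=(0.413740, -0.149345), Y(Ω₂)=(-0.072602, -0.137276)
  term(m=+6) = (0.007117, 0.124747)   from Y*(Ω₁)=(0.142026, -0.244194), Y(Ω₂)=(-0.369060, 0.243794)
  term(m=+7) = (0.020482, -0.023404)   from Y*(Ω₁)=(-0.016669, -0.096639), Y(Ω₂)=(0.199679, 0.246384)
Σ over m = (-0.234540, 0.000000); ×(4π/15) → (-0.196488, 0.000000). Real part: -0.196488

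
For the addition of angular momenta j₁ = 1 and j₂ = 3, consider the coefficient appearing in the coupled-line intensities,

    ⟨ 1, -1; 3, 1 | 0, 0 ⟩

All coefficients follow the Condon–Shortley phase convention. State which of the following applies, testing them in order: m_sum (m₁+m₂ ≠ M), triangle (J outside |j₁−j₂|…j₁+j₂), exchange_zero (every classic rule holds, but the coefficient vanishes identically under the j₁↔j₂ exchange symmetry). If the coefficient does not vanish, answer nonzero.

triangle

m-sum: m₁+m₂ = -1+1 = 0, M = 0  ✓
triangle: need |j₁−j₂| ≤ J ≤ j₁+j₂, i.e. J ∈ [2, 4]; J = 0 is outside ✗ ⇒ coefficient is 0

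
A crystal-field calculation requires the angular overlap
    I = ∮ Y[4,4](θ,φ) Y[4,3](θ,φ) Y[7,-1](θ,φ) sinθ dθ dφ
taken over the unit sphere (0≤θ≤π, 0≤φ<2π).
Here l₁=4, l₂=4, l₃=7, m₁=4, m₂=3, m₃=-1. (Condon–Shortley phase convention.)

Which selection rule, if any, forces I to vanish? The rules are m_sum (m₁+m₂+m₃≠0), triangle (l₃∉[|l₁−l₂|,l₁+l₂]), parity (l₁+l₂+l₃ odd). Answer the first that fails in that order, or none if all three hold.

m_sum

azimuthal sum: 4 + 3 − 1 = 6  ✗
0 ≤ 7 ≤ 8 (triangle on l)
L = 4 + 4 + 7 = 15 (odd)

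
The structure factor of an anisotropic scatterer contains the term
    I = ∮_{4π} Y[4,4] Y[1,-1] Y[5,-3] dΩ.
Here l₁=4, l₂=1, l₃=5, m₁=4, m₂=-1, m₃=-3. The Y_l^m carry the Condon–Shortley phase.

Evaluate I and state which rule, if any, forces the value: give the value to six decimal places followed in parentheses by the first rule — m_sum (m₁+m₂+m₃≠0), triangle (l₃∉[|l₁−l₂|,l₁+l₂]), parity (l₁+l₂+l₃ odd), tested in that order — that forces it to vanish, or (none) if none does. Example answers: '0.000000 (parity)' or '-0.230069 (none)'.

Checks pass: Σm=0; 10 even; l₃=5∈[3,5].
(2·4+1)(2·1+1)(2·5+1) = 297
Δ: 0! 8! 2! / 11! → 1/495
sum: t=0:+1/576 = 1/576
3j²(4 1 5; 0 0 0) = Δ·Π!·Σ² = 5/99  (sign -1)
sum: t=0:+1/80640 = 1/80640
3j²(4 1 5; 4 -1 -3) = Δ·Π!·Σ² = 1/495  (sign +1)
combine: 4πI² = 297·5/99·1/495 = 1/33
take √, sign -1: I = -0.04910640
No selection rule forces the value: the integral is nonzero (none).

-0.049106 (none)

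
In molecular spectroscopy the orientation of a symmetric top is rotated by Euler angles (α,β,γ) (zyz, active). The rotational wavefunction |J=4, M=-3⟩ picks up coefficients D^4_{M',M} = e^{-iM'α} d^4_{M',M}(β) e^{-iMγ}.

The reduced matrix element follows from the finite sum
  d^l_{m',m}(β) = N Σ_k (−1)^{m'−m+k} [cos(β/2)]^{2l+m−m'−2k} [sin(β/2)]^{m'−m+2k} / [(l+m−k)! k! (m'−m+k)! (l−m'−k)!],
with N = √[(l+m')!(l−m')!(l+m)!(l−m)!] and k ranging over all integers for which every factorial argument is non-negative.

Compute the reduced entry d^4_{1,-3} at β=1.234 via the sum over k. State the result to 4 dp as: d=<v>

d^4_{1,-3}(β=1.2340) via the finite sum:
c=cos(1.234000/2)=0.815618, s=sin(1.234000/2)=0.578591; N=√[120·6·1·5040]=1904.940944
k: max(0,(-3)−(1))=0 … min(4+(-3),4−(1))=1
  k=0: (−1)^4·1904.9409/(144)·0.8156^4·0.5786^4 = +0.656073
  k=1: (−1)^5·1904.9409/(240)·0.8156^2·0.5786^6 = -0.198095
d^4_{1,-3}(1.2340) = +0.656073 -0.198095 = +0.457978

d=0.4580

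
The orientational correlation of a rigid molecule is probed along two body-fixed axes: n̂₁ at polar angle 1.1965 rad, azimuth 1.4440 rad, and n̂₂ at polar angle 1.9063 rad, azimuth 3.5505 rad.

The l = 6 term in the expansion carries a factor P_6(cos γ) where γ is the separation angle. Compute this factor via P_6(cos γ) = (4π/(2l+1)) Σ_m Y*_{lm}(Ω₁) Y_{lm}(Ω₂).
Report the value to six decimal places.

Addition theorem: P_6(cos γ) = (4π/13) Σ_m Y*_{lm}(Ω₁) Y_{lm}(Ω₂), m = −6…6:
  m=-6: (-0.227500, 0.216565) × (-0.264475, -0.217459) = (0.107262, -0.007804)  (running Σ = (0.107262, -0.007804))
  m=-5: (0.253177, 0.344351) × (-0.188681, -0.368028) = (0.078961, -0.158149)  (running Σ = (0.186223, -0.165953))
  m=-4: (0.110112, -0.061186) × (-0.003536, -0.054461) = (-0.003722, -0.005780)  (running Σ = (0.182502, -0.171733))
  m=-3: (0.109058, 0.272739) × (-0.110093, 0.307241) = (-0.095803, 0.003481)  (running Σ = (0.086698, -0.168253))
  m=-2: (0.223009, -0.057798) × (-0.111887, 0.119387) = (-0.018052, 0.033091)  (running Σ = (0.068647, -0.135161))
  m=-1: (0.028001, 0.219650) × (0.250987, -0.108761) = (0.030917, 0.052084)  (running Σ = (0.099564, -0.083078))
  m=0: (0.251668, -0.000000) × (0.189113, 0.000000) = (0.047594, 0.000000)  (running Σ = (0.147158, -0.083078))
  m=1: (-0.028001, 0.219650) × (-0.250987, -0.108761) = (0.030917, -0.052084)  (running Σ = (0.178075, -0.135161))
  m=2: (0.223009, 0.057798) × (-0.111887, -0.119387) = (-0.018052, -0.033091)  (running Σ = (0.160023, -0.168253))
  m=3: (-0.109058, 0.272739) × (0.110093, 0.307241) = (-0.095803, -0.003481)  (running Σ = (0.064220, -0.171733))
  m=4: (0.110112, 0.061186) × (-0.003536, 0.054461) = (-0.003722, 0.005780)  (running Σ = (0.060499, -0.165953))
  m=5: (-0.253177, 0.344351) × (0.188681, -0.368028) = (0.078961, 0.158149)  (running Σ = (0.139460, -0.007804))
  m=6: (-0.227500, -0.216565) × (-0.264475, 0.217459) = (0.107262, 0.007804)  (running Σ = (0.246722, -0.000000))
Total Σ_m = (0.246722, -0.000000). Multiply by 0.966644: (0.238492, -0.000000). P_6(cos γ) = 0.238492

0.238492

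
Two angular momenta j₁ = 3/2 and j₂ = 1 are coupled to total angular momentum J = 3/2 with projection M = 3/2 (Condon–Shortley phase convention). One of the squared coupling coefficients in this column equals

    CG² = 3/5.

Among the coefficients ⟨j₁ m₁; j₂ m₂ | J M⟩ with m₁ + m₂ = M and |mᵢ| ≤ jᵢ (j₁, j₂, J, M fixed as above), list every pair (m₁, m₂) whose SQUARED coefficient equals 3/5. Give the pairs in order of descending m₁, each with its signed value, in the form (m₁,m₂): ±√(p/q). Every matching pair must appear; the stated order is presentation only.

(3/2,0): +√(3/5)

Admissible pairs with m₁+m₂ = M = 3/2: (1/2,1), (3/2,0)
  (m₁,m₂)=(3/2,0): CG² = 3/5, CG = +√(3/5)   ← matches the target
  (m₁,m₂)=(1/2,1): CG² = 2/5, CG = −√(2/5)
Pairs with CG² = 3/5: (3/2,0): +√(3/5)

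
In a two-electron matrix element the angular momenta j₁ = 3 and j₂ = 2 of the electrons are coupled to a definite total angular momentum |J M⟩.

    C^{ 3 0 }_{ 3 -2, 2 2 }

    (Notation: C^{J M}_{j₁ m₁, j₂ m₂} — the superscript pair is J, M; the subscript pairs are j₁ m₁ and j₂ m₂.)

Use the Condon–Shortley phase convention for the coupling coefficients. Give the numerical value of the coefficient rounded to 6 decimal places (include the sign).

triangle: 2!*4!*2!/9! = 96/362880
(j±m)!: 1!*5!*4!*0!*3!*3! = 103680
prefactor² = (2J+1)*Δ*N² = 192
  k=2: +1/(2!*0!*3!*2!*1!*0!) = 1/24
Σ = 1/24  ⇒  CG² = 192*(1/24)² = 1/3
CG = +√(1/3) = +0.577350

+√(1/3) = +0.577350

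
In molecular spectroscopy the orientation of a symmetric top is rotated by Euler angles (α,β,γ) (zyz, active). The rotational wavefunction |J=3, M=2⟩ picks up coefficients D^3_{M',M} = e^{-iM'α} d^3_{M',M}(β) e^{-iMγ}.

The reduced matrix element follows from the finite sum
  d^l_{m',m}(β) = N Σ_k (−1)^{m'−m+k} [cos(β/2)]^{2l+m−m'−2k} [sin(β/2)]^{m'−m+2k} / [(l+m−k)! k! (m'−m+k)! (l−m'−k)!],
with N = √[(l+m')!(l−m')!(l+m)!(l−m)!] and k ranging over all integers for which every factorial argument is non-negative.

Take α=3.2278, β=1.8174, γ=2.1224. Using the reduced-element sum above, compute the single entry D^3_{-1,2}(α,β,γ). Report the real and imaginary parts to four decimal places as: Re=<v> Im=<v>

D^3_{-1,2}(3.2278,1.8174,2.1224) = e^{-i·-1·3.2278}·d^3_{-1,2}(1.8174)·e^{-i·2·2.1224}. Compute d first:
With c≡cos(β/2)=0.614772 and s≡sin(β/2)=0.788705, N=[2·24·120·1]^{1/2}=75.894664
Admissible k: 3..4 (factorial args all ≥0)
  k=3: (−1)^0·75.8947/(12)·0.6148^3·0.7887^3 = +0.720967
  k=4: (−1)^1·75.8947/(24)·0.6148^1·0.7887^5 = -0.593318
d^3_{-1,2}(1.8174) = +0.720967 -0.593318 = +0.127649
Attach z-rotation phases: D = e^{-i(-1)(3.2278)}·(+0.127649)·e^{-i(2)(2.1224)} = +0.067133-0.108570i

Re=0.0671 Im=-0.1086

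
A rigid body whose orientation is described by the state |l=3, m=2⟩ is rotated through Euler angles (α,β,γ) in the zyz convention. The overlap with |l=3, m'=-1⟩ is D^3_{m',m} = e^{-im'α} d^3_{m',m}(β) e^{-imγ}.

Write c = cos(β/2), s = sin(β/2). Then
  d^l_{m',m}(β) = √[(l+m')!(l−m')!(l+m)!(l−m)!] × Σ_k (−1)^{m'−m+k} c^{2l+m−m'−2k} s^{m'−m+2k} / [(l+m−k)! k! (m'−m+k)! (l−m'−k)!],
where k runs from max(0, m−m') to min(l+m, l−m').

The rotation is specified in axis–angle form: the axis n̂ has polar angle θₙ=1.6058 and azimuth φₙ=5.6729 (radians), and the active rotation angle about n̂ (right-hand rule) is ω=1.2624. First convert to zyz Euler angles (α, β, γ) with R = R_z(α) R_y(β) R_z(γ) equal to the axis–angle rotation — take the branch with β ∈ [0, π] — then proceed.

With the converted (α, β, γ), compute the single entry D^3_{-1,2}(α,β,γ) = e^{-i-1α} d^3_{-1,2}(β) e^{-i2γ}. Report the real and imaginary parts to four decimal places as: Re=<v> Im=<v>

Re=0.4874 Im=-0.1164

Axis–angle → zyz. n̂ = (sinθₙcosφₙ, sinθₙsinφₙ, cosθₙ) = (+0.818983, -0.572750, -0.034997), ω = 1.2624.
R = I cosω + sinω [n̂]ₓ + (1−cosω) n̂n̂ᵀ gives
  R = [+0.770675, -0.293349, -0.565691; -0.360040, +0.532003, -0.766384; +0.525767, +0.794304, +0.304384]
β = atan2(√(R₁₃²+R₂₃²), R₃₃) = 1.261505; α = atan2(R₂₃, R₁₃) mod 2π = 4.076528; γ = atan2(R₃₂, −R₃₁) mod 2π = 2.155506
Split into d^3_{-1,2}(β=1.2615) × two z-phases.
c=cos(1.261505/2)=0.807584, s=sin(1.261505/2)=0.589752; N=√[2·24·120·1]=75.894664
k∈{3,4} keeps every argument non-negative
  k=3: (−1)^0·75.8947/(12)·0.8076^3·0.5898^3 = +0.683286
  k=4: (−1)^1·75.8947/(24)·0.8076^1·0.5898^5 = -0.182195
d^3_{-1,2}(1.2615) = +0.683286 -0.182195 = +0.501091
Attach z-rotation phases: D = e^{-i(-1)(4.0765)}·(+0.501091)·e^{-i(2)(2.1555)} = +0.487378-0.116424i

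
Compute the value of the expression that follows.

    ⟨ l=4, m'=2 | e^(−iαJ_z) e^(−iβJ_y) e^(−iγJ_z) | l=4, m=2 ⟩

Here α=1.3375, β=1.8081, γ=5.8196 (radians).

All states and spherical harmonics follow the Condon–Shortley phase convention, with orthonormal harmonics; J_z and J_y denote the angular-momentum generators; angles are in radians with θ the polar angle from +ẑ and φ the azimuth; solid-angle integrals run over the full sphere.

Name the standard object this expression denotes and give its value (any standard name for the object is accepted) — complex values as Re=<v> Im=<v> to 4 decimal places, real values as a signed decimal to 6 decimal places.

Wigner D-matrix element, Re=-0.0781 Im=-0.4366

This is a Wigner D-matrix element — the rotation-matrix element ⟨l m'| R(α,β,γ) |l m⟩ in the angular-momentum basis.
First d^4_{2,2}(β=1.8081), then the phase factors e^{-i(2)α} and e^{-i(2)γ}:
c=cos(1.808100/2)=0.618432, s=sin(1.808100/2)=0.785838; N=√[720·2·720·2]=1440.000000
Admissible k: 0..2 (factorial args all ≥0)
  k=0: (−1)^0·1440.0000/(1440)·0.6184^8·0.7858^0 = +0.021396
  k=1: (−1)^1·1440.0000/(120)·0.6184^6·0.7858^2 = -0.414573
  k=2: (−1)^2·1440.0000/(96)·0.6184^4·0.7858^4 = +0.836743
d^4_{2,2}(1.8081) = +0.021396 -0.414573 +0.836743 = +0.443567
Attach z-rotation phases: D = e^{-i(2)(1.3375)}·(+0.443567)·e^{-i(2)(5.8196)} = -0.078116-0.436634i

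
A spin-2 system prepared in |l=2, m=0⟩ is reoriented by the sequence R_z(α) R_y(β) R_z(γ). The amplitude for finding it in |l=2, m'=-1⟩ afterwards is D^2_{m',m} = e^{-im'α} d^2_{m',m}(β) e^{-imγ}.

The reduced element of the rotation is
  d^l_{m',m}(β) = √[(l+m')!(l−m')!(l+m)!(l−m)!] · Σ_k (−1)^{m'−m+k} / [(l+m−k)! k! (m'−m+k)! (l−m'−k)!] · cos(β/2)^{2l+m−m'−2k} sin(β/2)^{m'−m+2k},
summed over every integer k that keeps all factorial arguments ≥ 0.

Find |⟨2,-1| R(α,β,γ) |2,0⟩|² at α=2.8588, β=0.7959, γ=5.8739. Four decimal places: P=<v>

First d^2_{-1,0}(β=0.7959), then the phase factors e^{-i(-1)α} and e^{-i(0)γ}:
c=cos(0.795900/2)=0.921857, s=sin(0.795900/2)=0.387529; N=√[1·6·2·2]=4.898979
Admissible k: 1..2 (factorial args all ≥0)
  k=1: (−1)^0·4.8990/(2)·0.9219^3·0.3875^1 = +0.743655
  k=2: (−1)^1·4.8990/(2)·0.9219^1·0.3875^3 = -0.131417
d^2_{-1,0}(0.7959) = +0.743655 -0.131417 = +0.612237
|D^2_{-1,0}|² = |d^2_{-1,0}(β)|² = (+0.612237)² = 0.374835 (the z-rotation phases have unit modulus)

P=0.3748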